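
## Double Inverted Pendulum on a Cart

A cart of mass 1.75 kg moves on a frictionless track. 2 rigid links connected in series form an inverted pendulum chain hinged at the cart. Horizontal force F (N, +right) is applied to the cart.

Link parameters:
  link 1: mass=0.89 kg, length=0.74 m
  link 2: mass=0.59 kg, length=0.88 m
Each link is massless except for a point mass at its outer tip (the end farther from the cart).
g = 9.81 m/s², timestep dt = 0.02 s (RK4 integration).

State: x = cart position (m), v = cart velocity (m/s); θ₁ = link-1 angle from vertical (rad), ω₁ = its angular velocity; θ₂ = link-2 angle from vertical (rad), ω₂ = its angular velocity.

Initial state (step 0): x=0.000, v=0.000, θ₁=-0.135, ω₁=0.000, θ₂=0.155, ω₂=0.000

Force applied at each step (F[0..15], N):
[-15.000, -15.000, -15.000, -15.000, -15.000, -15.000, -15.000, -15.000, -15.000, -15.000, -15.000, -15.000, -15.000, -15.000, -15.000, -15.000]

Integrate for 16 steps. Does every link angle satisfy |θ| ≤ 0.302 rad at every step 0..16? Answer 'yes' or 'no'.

apply F[0]=-15.000 → step 1: x=-0.001, v=-0.148, θ₁=-0.134, ω₁=0.113, θ₂=0.156, ω₂=0.110
apply F[1]=-15.000 → step 2: x=-0.006, v=-0.297, θ₁=-0.130, ω₁=0.228, θ₂=0.159, ω₂=0.219
apply F[2]=-15.000 → step 3: x=-0.013, v=-0.447, θ₁=-0.125, ω₁=0.346, θ₂=0.165, ω₂=0.328
apply F[3]=-15.000 → step 4: x=-0.024, v=-0.598, θ₁=-0.117, ω₁=0.468, θ₂=0.172, ω₂=0.435
apply F[4]=-15.000 → step 5: x=-0.037, v=-0.751, θ₁=-0.106, ω₁=0.597, θ₂=0.182, ω₂=0.540
apply F[5]=-15.000 → step 6: x=-0.054, v=-0.906, θ₁=-0.093, ω₁=0.734, θ₂=0.194, ω₂=0.643
apply F[6]=-15.000 → step 7: x=-0.074, v=-1.065, θ₁=-0.077, ω₁=0.880, θ₂=0.208, ω₂=0.742
apply F[7]=-15.000 → step 8: x=-0.096, v=-1.226, θ₁=-0.057, ω₁=1.039, θ₂=0.224, ω₂=0.837
apply F[8]=-15.000 → step 9: x=-0.123, v=-1.390, θ₁=-0.035, ω₁=1.210, θ₂=0.241, ω₂=0.926
apply F[9]=-15.000 → step 10: x=-0.152, v=-1.559, θ₁=-0.009, ω₁=1.397, θ₂=0.261, ω₂=1.008
apply F[10]=-15.000 → step 11: x=-0.185, v=-1.731, θ₁=0.021, ω₁=1.600, θ₂=0.282, ω₂=1.081
apply F[11]=-15.000 → step 12: x=-0.221, v=-1.907, θ₁=0.055, ω₁=1.821, θ₂=0.304, ω₂=1.144
apply F[12]=-15.000 → step 13: x=-0.261, v=-2.085, θ₁=0.094, ω₁=2.061, θ₂=0.327, ω₂=1.195
apply F[13]=-15.000 → step 14: x=-0.305, v=-2.265, θ₁=0.138, ω₁=2.319, θ₂=0.352, ω₂=1.233
apply F[14]=-15.000 → step 15: x=-0.352, v=-2.445, θ₁=0.187, ω₁=2.593, θ₂=0.377, ω₂=1.257
apply F[15]=-15.000 → step 16: x=-0.403, v=-2.622, θ₁=0.242, ω₁=2.881, θ₂=0.402, ω₂=1.267
Max |angle| over trajectory = 0.402 rad; bound = 0.302 → exceeded.

Answer: no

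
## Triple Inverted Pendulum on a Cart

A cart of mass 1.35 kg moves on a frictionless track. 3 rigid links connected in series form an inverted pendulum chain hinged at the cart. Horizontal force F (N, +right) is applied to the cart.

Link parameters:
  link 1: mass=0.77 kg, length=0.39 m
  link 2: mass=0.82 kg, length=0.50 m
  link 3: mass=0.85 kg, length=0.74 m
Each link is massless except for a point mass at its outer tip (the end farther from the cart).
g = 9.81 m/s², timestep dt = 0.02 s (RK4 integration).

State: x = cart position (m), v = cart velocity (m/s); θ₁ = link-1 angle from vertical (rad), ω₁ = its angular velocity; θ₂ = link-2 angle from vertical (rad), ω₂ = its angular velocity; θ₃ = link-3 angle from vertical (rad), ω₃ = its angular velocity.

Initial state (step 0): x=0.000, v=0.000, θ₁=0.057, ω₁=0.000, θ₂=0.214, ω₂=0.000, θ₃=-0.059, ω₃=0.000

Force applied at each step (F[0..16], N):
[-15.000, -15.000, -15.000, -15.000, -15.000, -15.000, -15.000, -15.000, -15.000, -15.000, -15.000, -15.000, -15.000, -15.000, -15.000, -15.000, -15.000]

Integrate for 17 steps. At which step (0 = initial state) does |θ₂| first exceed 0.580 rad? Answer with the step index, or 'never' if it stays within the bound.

Answer: 16

Derivation:
apply F[0]=-15.000 → step 1: x=-0.002, v=-0.240, θ₁=0.062, ω₁=0.506, θ₂=0.216, ω₂=0.247, θ₃=-0.060, ω₃=-0.118
apply F[1]=-15.000 → step 2: x=-0.010, v=-0.481, θ₁=0.077, ω₁=1.032, θ₂=0.224, ω₂=0.481, θ₃=-0.064, ω₃=-0.234
apply F[2]=-15.000 → step 3: x=-0.022, v=-0.727, θ₁=0.104, ω₁=1.598, θ₂=0.236, ω₂=0.686, θ₃=-0.069, ω₃=-0.343
apply F[3]=-15.000 → step 4: x=-0.039, v=-0.975, θ₁=0.142, ω₁=2.214, θ₂=0.251, ω₂=0.846, θ₃=-0.077, ω₃=-0.440
apply F[4]=-15.000 → step 5: x=-0.061, v=-1.223, θ₁=0.193, ω₁=2.882, θ₂=0.269, ω₂=0.950, θ₃=-0.087, ω₃=-0.514
apply F[5]=-15.000 → step 6: x=-0.088, v=-1.463, θ₁=0.257, ω₁=3.580, θ₂=0.289, ω₂=0.993, θ₃=-0.098, ω₃=-0.553
apply F[6]=-15.000 → step 7: x=-0.119, v=-1.682, θ₁=0.336, ω₁=4.264, θ₂=0.308, ω₂=0.987, θ₃=-0.109, ω₃=-0.545
apply F[7]=-15.000 → step 8: x=-0.155, v=-1.869, θ₁=0.427, ω₁=4.877, θ₂=0.328, ω₂=0.966, θ₃=-0.119, ω₃=-0.484
apply F[8]=-15.000 → step 9: x=-0.194, v=-2.016, θ₁=0.530, ω₁=5.374, θ₂=0.347, ω₂=0.974, θ₃=-0.128, ω₃=-0.378
apply F[9]=-15.000 → step 10: x=-0.235, v=-2.123, θ₁=0.641, ω₁=5.745, θ₂=0.367, ω₂=1.046, θ₃=-0.134, ω₃=-0.239
apply F[10]=-15.000 → step 11: x=-0.278, v=-2.196, θ₁=0.759, ω₁=6.008, θ₂=0.390, ω₂=1.200, θ₃=-0.137, ω₃=-0.081
apply F[11]=-15.000 → step 12: x=-0.323, v=-2.242, θ₁=0.881, ω₁=6.193, θ₂=0.416, ω₂=1.436, θ₃=-0.137, ω₃=0.084
apply F[12]=-15.000 → step 13: x=-0.368, v=-2.267, θ₁=1.006, ω₁=6.325, θ₂=0.448, ω₂=1.747, θ₃=-0.134, ω₃=0.254
apply F[13]=-15.000 → step 14: x=-0.413, v=-2.275, θ₁=1.134, ω₁=6.422, θ₂=0.486, ω₂=2.125, θ₃=-0.127, ω₃=0.427
apply F[14]=-15.000 → step 15: x=-0.459, v=-2.268, θ₁=1.263, ω₁=6.493, θ₂=0.533, ω₂=2.563, θ₃=-0.117, ω₃=0.607
apply F[15]=-15.000 → step 16: x=-0.504, v=-2.247, θ₁=1.393, ω₁=6.540, θ₂=0.589, ω₂=3.055, θ₃=-0.103, ω₃=0.797
apply F[16]=-15.000 → step 17: x=-0.549, v=-2.216, θ₁=1.524, ω₁=6.556, θ₂=0.655, ω₂=3.595, θ₃=-0.085, ω₃=1.004
|θ₂| = 0.589 > 0.580 first at step 16.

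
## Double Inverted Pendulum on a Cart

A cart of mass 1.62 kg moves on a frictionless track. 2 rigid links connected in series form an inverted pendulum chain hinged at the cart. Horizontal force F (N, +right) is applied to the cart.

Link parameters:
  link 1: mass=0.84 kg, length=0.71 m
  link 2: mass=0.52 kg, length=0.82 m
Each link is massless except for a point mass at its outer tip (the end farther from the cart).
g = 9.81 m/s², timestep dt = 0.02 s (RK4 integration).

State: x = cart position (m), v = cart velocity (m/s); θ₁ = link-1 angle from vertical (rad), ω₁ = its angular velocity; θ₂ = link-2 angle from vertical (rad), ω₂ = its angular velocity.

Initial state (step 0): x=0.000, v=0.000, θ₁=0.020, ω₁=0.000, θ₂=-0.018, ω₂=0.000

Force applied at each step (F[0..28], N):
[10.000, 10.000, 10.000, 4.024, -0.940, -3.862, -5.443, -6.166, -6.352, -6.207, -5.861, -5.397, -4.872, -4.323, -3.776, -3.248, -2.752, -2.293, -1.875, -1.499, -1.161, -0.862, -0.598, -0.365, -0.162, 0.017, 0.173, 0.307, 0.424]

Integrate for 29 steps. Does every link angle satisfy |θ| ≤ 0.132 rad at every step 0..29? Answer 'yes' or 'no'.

Answer: yes

Derivation:
apply F[0]=+10.000 → step 1: x=0.001, v=0.120, θ₁=0.018, ω₁=-0.157, θ₂=-0.018, ω₂=-0.015
apply F[1]=+10.000 → step 2: x=0.005, v=0.241, θ₁=0.014, ω₁=-0.317, θ₂=-0.019, ω₂=-0.028
apply F[2]=+10.000 → step 3: x=0.011, v=0.363, θ₁=0.006, ω₁=-0.481, θ₂=-0.019, ω₂=-0.039
apply F[3]=+4.024 → step 4: x=0.019, v=0.412, θ₁=-0.005, ω₁=-0.547, θ₂=-0.020, ω₂=-0.047
apply F[4]=-0.940 → step 5: x=0.027, v=0.402, θ₁=-0.015, ω₁=-0.534, θ₂=-0.021, ω₂=-0.051
apply F[5]=-3.862 → step 6: x=0.034, v=0.358, θ₁=-0.025, ω₁=-0.477, θ₂=-0.022, ω₂=-0.052
apply F[6]=-5.443 → step 7: x=0.041, v=0.296, θ₁=-0.034, ω₁=-0.399, θ₂=-0.023, ω₂=-0.049
apply F[7]=-6.166 → step 8: x=0.046, v=0.226, θ₁=-0.041, ω₁=-0.313, θ₂=-0.024, ω₂=-0.043
apply F[8]=-6.352 → step 9: x=0.050, v=0.155, θ₁=-0.047, ω₁=-0.229, θ₂=-0.025, ω₂=-0.035
apply F[9]=-6.207 → step 10: x=0.052, v=0.086, θ₁=-0.051, ω₁=-0.150, θ₂=-0.025, ω₂=-0.026
apply F[10]=-5.861 → step 11: x=0.053, v=0.023, θ₁=-0.053, ω₁=-0.079, θ₂=-0.026, ω₂=-0.016
apply F[11]=-5.397 → step 12: x=0.053, v=-0.035, θ₁=-0.054, ω₁=-0.018, θ₂=-0.026, ω₂=-0.005
apply F[12]=-4.872 → step 13: x=0.052, v=-0.086, θ₁=-0.054, ω₁=0.035, θ₂=-0.026, ω₂=0.006
apply F[13]=-4.323 → step 14: x=0.050, v=-0.131, θ₁=-0.052, ω₁=0.078, θ₂=-0.026, ω₂=0.016
apply F[14]=-3.776 → step 15: x=0.047, v=-0.169, θ₁=-0.051, ω₁=0.113, θ₂=-0.025, ω₂=0.026
apply F[15]=-3.248 → step 16: x=0.043, v=-0.201, θ₁=-0.048, ω₁=0.140, θ₂=-0.025, ω₂=0.036
apply F[16]=-2.752 → step 17: x=0.039, v=-0.227, θ₁=-0.045, ω₁=0.160, θ₂=-0.024, ω₂=0.044
apply F[17]=-2.293 → step 18: x=0.034, v=-0.248, θ₁=-0.042, ω₁=0.174, θ₂=-0.023, ω₂=0.052
apply F[18]=-1.875 → step 19: x=0.029, v=-0.265, θ₁=-0.038, ω₁=0.184, θ₂=-0.022, ω₂=0.059
apply F[19]=-1.499 → step 20: x=0.024, v=-0.277, θ₁=-0.034, ω₁=0.189, θ₂=-0.021, ω₂=0.065
apply F[20]=-1.161 → step 21: x=0.018, v=-0.286, θ₁=-0.031, ω₁=0.190, θ₂=-0.019, ω₂=0.069
apply F[21]=-0.862 → step 22: x=0.012, v=-0.292, θ₁=-0.027, ω₁=0.189, θ₂=-0.018, ω₂=0.073
apply F[22]=-0.598 → step 23: x=0.006, v=-0.296, θ₁=-0.023, ω₁=0.185, θ₂=-0.016, ω₂=0.076
apply F[23]=-0.365 → step 24: x=0.000, v=-0.297, θ₁=-0.019, ω₁=0.180, θ₂=-0.015, ω₂=0.078
apply F[24]=-0.162 → step 25: x=-0.006, v=-0.296, θ₁=-0.016, ω₁=0.173, θ₂=-0.013, ω₂=0.080
apply F[25]=+0.017 → step 26: x=-0.011, v=-0.293, θ₁=-0.013, ω₁=0.165, θ₂=-0.012, ω₂=0.081
apply F[26]=+0.173 → step 27: x=-0.017, v=-0.289, θ₁=-0.009, ω₁=0.157, θ₂=-0.010, ω₂=0.081
apply F[27]=+0.307 → step 28: x=-0.023, v=-0.284, θ₁=-0.006, ω₁=0.148, θ₂=-0.009, ω₂=0.080
apply F[28]=+0.424 → step 29: x=-0.029, v=-0.278, θ₁=-0.003, ω₁=0.138, θ₂=-0.007, ω₂=0.079
Max |angle| over trajectory = 0.054 rad; bound = 0.132 → within bound.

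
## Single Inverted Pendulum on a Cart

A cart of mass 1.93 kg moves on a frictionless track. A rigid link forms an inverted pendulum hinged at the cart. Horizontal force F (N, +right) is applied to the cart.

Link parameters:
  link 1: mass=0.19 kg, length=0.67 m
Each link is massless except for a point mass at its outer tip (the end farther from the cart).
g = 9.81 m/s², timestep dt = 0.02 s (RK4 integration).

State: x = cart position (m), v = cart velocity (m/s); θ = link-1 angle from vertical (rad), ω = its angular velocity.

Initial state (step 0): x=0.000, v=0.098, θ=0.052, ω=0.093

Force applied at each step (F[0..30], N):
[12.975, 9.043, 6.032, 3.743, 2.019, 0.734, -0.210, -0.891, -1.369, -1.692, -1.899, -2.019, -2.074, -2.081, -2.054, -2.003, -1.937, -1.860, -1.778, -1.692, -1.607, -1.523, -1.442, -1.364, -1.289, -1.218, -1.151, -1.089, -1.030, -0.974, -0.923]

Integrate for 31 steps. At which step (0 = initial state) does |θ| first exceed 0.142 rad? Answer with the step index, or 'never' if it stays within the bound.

apply F[0]=+12.975 → step 1: x=0.003, v=0.231, θ=0.052, ω=-0.091
apply F[1]=+9.043 → step 2: x=0.009, v=0.324, θ=0.049, ω=-0.214
apply F[2]=+6.032 → step 3: x=0.016, v=0.386, θ=0.044, ω=-0.292
apply F[3]=+3.743 → step 4: x=0.024, v=0.424, θ=0.038, ω=-0.337
apply F[4]=+2.019 → step 5: x=0.033, v=0.444, θ=0.031, ω=-0.357
apply F[5]=+0.734 → step 6: x=0.042, v=0.451, θ=0.024, ω=-0.360
apply F[6]=-0.210 → step 7: x=0.051, v=0.449, θ=0.016, ω=-0.350
apply F[7]=-0.891 → step 8: x=0.060, v=0.439, θ=0.010, ω=-0.332
apply F[8]=-1.369 → step 9: x=0.068, v=0.425, θ=0.003, ω=-0.309
apply F[9]=-1.692 → step 10: x=0.076, v=0.407, θ=-0.003, ω=-0.283
apply F[10]=-1.899 → step 11: x=0.084, v=0.388, θ=-0.008, ω=-0.255
apply F[11]=-2.019 → step 12: x=0.092, v=0.367, θ=-0.013, ω=-0.227
apply F[12]=-2.074 → step 13: x=0.099, v=0.346, θ=-0.017, ω=-0.200
apply F[13]=-2.081 → step 14: x=0.106, v=0.324, θ=-0.021, ω=-0.174
apply F[14]=-2.054 → step 15: x=0.112, v=0.304, θ=-0.024, ω=-0.149
apply F[15]=-2.003 → step 16: x=0.118, v=0.283, θ=-0.027, ω=-0.126
apply F[16]=-1.937 → step 17: x=0.123, v=0.264, θ=-0.029, ω=-0.106
apply F[17]=-1.860 → step 18: x=0.129, v=0.245, θ=-0.031, ω=-0.087
apply F[18]=-1.778 → step 19: x=0.133, v=0.227, θ=-0.033, ω=-0.069
apply F[19]=-1.692 → step 20: x=0.138, v=0.210, θ=-0.034, ω=-0.054
apply F[20]=-1.607 → step 21: x=0.142, v=0.194, θ=-0.035, ω=-0.040
apply F[21]=-1.523 → step 22: x=0.145, v=0.179, θ=-0.035, ω=-0.028
apply F[22]=-1.442 → step 23: x=0.149, v=0.165, θ=-0.036, ω=-0.017
apply F[23]=-1.364 → step 24: x=0.152, v=0.152, θ=-0.036, ω=-0.008
apply F[24]=-1.289 → step 25: x=0.155, v=0.139, θ=-0.036, ω=0.001
apply F[25]=-1.218 → step 26: x=0.158, v=0.127, θ=-0.036, ω=0.008
apply F[26]=-1.151 → step 27: x=0.160, v=0.116, θ=-0.036, ω=0.014
apply F[27]=-1.089 → step 28: x=0.162, v=0.105, θ=-0.036, ω=0.019
apply F[28]=-1.030 → step 29: x=0.164, v=0.095, θ=-0.035, ω=0.024
apply F[29]=-0.974 → step 30: x=0.166, v=0.086, θ=-0.035, ω=0.028
apply F[30]=-0.923 → step 31: x=0.168, v=0.077, θ=-0.034, ω=0.031
max |θ| = 0.052 ≤ 0.142 over all 32 states.

Answer: never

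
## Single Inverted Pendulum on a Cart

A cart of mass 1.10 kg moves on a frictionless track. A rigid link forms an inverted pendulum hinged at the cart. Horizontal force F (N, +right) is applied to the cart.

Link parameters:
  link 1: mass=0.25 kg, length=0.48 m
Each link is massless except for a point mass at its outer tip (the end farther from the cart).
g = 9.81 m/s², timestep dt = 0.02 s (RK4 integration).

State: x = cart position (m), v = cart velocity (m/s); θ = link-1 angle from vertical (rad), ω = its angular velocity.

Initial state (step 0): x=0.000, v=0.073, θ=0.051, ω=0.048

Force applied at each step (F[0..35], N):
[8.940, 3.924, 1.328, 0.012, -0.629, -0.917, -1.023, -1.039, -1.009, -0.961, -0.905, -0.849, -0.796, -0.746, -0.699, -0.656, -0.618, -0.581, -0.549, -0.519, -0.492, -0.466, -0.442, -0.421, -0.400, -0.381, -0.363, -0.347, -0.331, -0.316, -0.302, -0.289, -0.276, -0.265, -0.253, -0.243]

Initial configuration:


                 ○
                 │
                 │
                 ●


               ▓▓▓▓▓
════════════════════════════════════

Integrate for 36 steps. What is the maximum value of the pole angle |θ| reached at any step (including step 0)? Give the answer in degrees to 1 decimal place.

apply F[0]=+8.940 → step 1: x=0.003, v=0.233, θ=0.049, ω=-0.265
apply F[1]=+3.924 → step 2: x=0.008, v=0.302, θ=0.042, ω=-0.390
apply F[2]=+1.328 → step 3: x=0.015, v=0.325, θ=0.034, ω=-0.421
apply F[3]=+0.012 → step 4: x=0.021, v=0.324, θ=0.026, ω=-0.407
apply F[4]=-0.629 → step 5: x=0.028, v=0.311, θ=0.018, ω=-0.372
apply F[5]=-0.917 → step 6: x=0.034, v=0.294, θ=0.011, ω=-0.330
apply F[6]=-1.023 → step 7: x=0.039, v=0.275, θ=0.005, ω=-0.287
apply F[7]=-1.039 → step 8: x=0.045, v=0.256, θ=-0.000, ω=-0.247
apply F[8]=-1.009 → step 9: x=0.050, v=0.238, θ=-0.005, ω=-0.210
apply F[9]=-0.961 → step 10: x=0.054, v=0.221, θ=-0.009, ω=-0.177
apply F[10]=-0.905 → step 11: x=0.058, v=0.205, θ=-0.012, ω=-0.148
apply F[11]=-0.849 → step 12: x=0.062, v=0.190, θ=-0.015, ω=-0.122
apply F[12]=-0.796 → step 13: x=0.066, v=0.176, θ=-0.017, ω=-0.100
apply F[13]=-0.746 → step 14: x=0.069, v=0.163, θ=-0.019, ω=-0.081
apply F[14]=-0.699 → step 15: x=0.073, v=0.152, θ=-0.020, ω=-0.064
apply F[15]=-0.656 → step 16: x=0.075, v=0.141, θ=-0.021, ω=-0.050
apply F[16]=-0.618 → step 17: x=0.078, v=0.130, θ=-0.022, ω=-0.038
apply F[17]=-0.581 → step 18: x=0.081, v=0.121, θ=-0.023, ω=-0.027
apply F[18]=-0.549 → step 19: x=0.083, v=0.112, θ=-0.023, ω=-0.018
apply F[19]=-0.519 → step 20: x=0.085, v=0.103, θ=-0.024, ω=-0.010
apply F[20]=-0.492 → step 21: x=0.087, v=0.096, θ=-0.024, ω=-0.003
apply F[21]=-0.466 → step 22: x=0.089, v=0.088, θ=-0.024, ω=0.003
apply F[22]=-0.442 → step 23: x=0.091, v=0.081, θ=-0.024, ω=0.007
apply F[23]=-0.421 → step 24: x=0.092, v=0.075, θ=-0.023, ω=0.012
apply F[24]=-0.400 → step 25: x=0.094, v=0.068, θ=-0.023, ω=0.015
apply F[25]=-0.381 → step 26: x=0.095, v=0.062, θ=-0.023, ω=0.018
apply F[26]=-0.363 → step 27: x=0.096, v=0.057, θ=-0.022, ω=0.020
apply F[27]=-0.347 → step 28: x=0.097, v=0.052, θ=-0.022, ω=0.022
apply F[28]=-0.331 → step 29: x=0.098, v=0.046, θ=-0.022, ω=0.024
apply F[29]=-0.316 → step 30: x=0.099, v=0.042, θ=-0.021, ω=0.025
apply F[30]=-0.302 → step 31: x=0.100, v=0.037, θ=-0.021, ω=0.026
apply F[31]=-0.289 → step 32: x=0.101, v=0.033, θ=-0.020, ω=0.027
apply F[32]=-0.276 → step 33: x=0.101, v=0.029, θ=-0.020, ω=0.027
apply F[33]=-0.265 → step 34: x=0.102, v=0.025, θ=-0.019, ω=0.028
apply F[34]=-0.253 → step 35: x=0.102, v=0.021, θ=-0.018, ω=0.028
apply F[35]=-0.243 → step 36: x=0.103, v=0.017, θ=-0.018, ω=0.028
Max |angle| over trajectory = 0.051 rad = 2.9°.

Answer: 2.9°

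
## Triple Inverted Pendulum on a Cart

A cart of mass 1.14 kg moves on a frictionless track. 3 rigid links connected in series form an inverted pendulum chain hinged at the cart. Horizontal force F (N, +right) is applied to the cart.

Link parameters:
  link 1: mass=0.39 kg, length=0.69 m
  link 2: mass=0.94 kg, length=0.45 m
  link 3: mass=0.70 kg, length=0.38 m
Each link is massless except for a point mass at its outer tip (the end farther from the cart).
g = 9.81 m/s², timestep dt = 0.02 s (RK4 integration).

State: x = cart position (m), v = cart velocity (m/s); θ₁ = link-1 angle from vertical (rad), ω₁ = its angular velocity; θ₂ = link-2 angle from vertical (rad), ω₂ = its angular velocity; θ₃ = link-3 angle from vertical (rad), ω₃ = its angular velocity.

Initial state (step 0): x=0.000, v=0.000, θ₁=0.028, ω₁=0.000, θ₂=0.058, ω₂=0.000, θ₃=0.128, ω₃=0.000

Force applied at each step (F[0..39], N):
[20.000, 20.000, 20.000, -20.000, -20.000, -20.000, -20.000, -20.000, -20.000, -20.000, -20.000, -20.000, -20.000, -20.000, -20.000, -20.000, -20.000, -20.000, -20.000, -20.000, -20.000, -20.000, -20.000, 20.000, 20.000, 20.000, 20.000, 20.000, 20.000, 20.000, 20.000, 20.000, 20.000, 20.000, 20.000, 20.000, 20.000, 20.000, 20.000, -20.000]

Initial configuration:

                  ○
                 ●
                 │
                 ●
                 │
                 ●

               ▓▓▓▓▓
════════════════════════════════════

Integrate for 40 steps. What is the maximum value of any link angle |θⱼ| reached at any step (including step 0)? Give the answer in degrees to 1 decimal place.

Answer: 189.6°

Derivation:
apply F[0]=+20.000 → step 1: x=0.003, v=0.341, θ₁=0.023, ω₁=-0.526, θ₂=0.058, ω₂=0.051, θ₃=0.129, ω₃=0.065
apply F[1]=+20.000 → step 2: x=0.014, v=0.687, θ₁=0.007, ω₁=-1.073, θ₂=0.060, ω₂=0.125, θ₃=0.131, ω₃=0.126
apply F[2]=+20.000 → step 3: x=0.031, v=1.039, θ₁=-0.020, ω₁=-1.652, θ₂=0.064, ω₂=0.233, θ₃=0.134, ω₃=0.179
apply F[3]=-20.000 → step 4: x=0.048, v=0.699, θ₁=-0.050, ω₁=-1.275, θ₂=0.070, ω₂=0.415, θ₃=0.138, ω₃=0.232
apply F[4]=-20.000 → step 5: x=0.059, v=0.368, θ₁=-0.072, ω₁=-0.962, θ₂=0.081, ω₂=0.681, θ₃=0.143, ω₃=0.286
apply F[5]=-20.000 → step 6: x=0.063, v=0.044, θ₁=-0.088, ω₁=-0.701, θ₂=0.098, ω₂=1.023, θ₃=0.149, ω₃=0.333
apply F[6]=-20.000 → step 7: x=0.061, v=-0.277, θ₁=-0.100, ω₁=-0.477, θ₂=0.122, ω₂=1.429, θ₃=0.156, ω₃=0.368
apply F[7]=-20.000 → step 8: x=0.052, v=-0.597, θ₁=-0.108, ω₁=-0.274, θ₂=0.155, ω₂=1.885, θ₃=0.164, ω₃=0.384
apply F[8]=-20.000 → step 9: x=0.037, v=-0.919, θ₁=-0.111, ω₁=-0.072, θ₂=0.198, ω₂=2.369, θ₃=0.171, ω₃=0.379
apply F[9]=-20.000 → step 10: x=0.015, v=-1.245, θ₁=-0.110, ω₁=0.152, θ₂=0.250, ω₂=2.856, θ₃=0.179, ω₃=0.356
apply F[10]=-20.000 → step 11: x=-0.013, v=-1.576, θ₁=-0.105, ω₁=0.418, θ₂=0.312, ω₂=3.317, θ₃=0.186, ω₃=0.321
apply F[11]=-20.000 → step 12: x=-0.048, v=-1.913, θ₁=-0.093, ω₁=0.745, θ₂=0.382, ω₂=3.725, θ₃=0.192, ω₃=0.286
apply F[12]=-20.000 → step 13: x=-0.090, v=-2.255, θ₁=-0.074, ω₁=1.144, θ₂=0.460, ω₂=4.057, θ₃=0.197, ω₃=0.261
apply F[13]=-20.000 → step 14: x=-0.138, v=-2.602, θ₁=-0.047, ω₁=1.623, θ₂=0.544, ω₂=4.290, θ₃=0.202, ω₃=0.260
apply F[14]=-20.000 → step 15: x=-0.194, v=-2.951, θ₁=-0.009, ω₁=2.182, θ₂=0.631, ω₂=4.404, θ₃=0.208, ω₃=0.290
apply F[15]=-20.000 → step 16: x=-0.256, v=-3.302, θ₁=0.041, ω₁=2.821, θ₂=0.719, ω₂=4.372, θ₃=0.214, ω₃=0.359
apply F[16]=-20.000 → step 17: x=-0.326, v=-3.650, θ₁=0.104, ω₁=3.531, θ₂=0.805, ω₂=4.158, θ₃=0.222, ω₃=0.475
apply F[17]=-20.000 → step 18: x=-0.402, v=-3.987, θ₁=0.183, ω₁=4.307, θ₂=0.884, ω₂=3.718, θ₃=0.233, ω₃=0.645
apply F[18]=-20.000 → step 19: x=-0.485, v=-4.302, θ₁=0.277, ω₁=5.140, θ₂=0.952, ω₂=2.999, θ₃=0.249, ω₃=0.885
apply F[19]=-20.000 → step 20: x=-0.574, v=-4.572, θ₁=0.389, ω₁=6.021, θ₂=1.002, ω₂=1.944, θ₃=0.270, ω₃=1.232
apply F[20]=-20.000 → step 21: x=-0.667, v=-4.759, θ₁=0.518, ω₁=6.942, θ₂=1.027, ω₂=0.504, θ₃=0.299, ω₃=1.755
apply F[21]=-20.000 → step 22: x=-0.763, v=-4.790, θ₁=0.666, ω₁=7.841, θ₂=1.019, ω₂=-1.287, θ₃=0.342, ω₃=2.580
apply F[22]=-20.000 → step 23: x=-0.857, v=-4.568, θ₁=0.830, ω₁=8.467, θ₂=0.976, ω₂=-3.017, θ₃=0.405, ω₃=3.784
apply F[23]=+20.000 → step 24: x=-0.941, v=-3.804, θ₁=0.996, ω₁=8.076, θ₂=0.910, ω₂=-3.403, θ₃=0.488, ω₃=4.467
apply F[24]=+20.000 → step 25: x=-1.010, v=-3.111, θ₁=1.152, ω₁=7.566, θ₂=0.844, ω₂=-3.103, θ₃=0.581, ω₃=4.846
apply F[25]=+20.000 → step 26: x=-1.066, v=-2.524, θ₁=1.299, ω₁=7.167, θ₂=0.788, ω₂=-2.541, θ₃=0.680, ω₃=4.983
apply F[26]=+20.000 → step 27: x=-1.111, v=-2.007, θ₁=1.440, ω₁=6.943, θ₂=0.743, ω₂=-1.933, θ₃=0.780, ω₃=5.001
apply F[27]=+20.000 → step 28: x=-1.147, v=-1.527, θ₁=1.578, ω₁=6.877, θ₂=0.710, ω₂=-1.309, θ₃=0.880, ω₃=4.968
apply F[28]=+20.000 → step 29: x=-1.172, v=-1.060, θ₁=1.716, ω₁=6.944, θ₂=0.691, ω₂=-0.636, θ₃=0.979, ω₃=4.912
apply F[29]=+20.000 → step 30: x=-1.189, v=-0.592, θ₁=1.857, ω₁=7.128, θ₂=0.686, ω₂=0.139, θ₃=1.076, ω₃=4.845
apply F[30]=+20.000 → step 31: x=-1.196, v=-0.113, θ₁=2.002, ω₁=7.420, θ₂=0.697, ω₂=1.075, θ₃=1.172, ω₃=4.772
apply F[31]=+20.000 → step 32: x=-1.193, v=0.384, θ₁=2.154, ω₁=7.810, θ₂=0.730, ω₂=2.243, θ₃=1.267, ω₃=4.694
apply F[32]=+20.000 → step 33: x=-1.181, v=0.902, θ₁=2.315, ω₁=8.275, θ₂=0.789, ω₂=3.723, θ₃=1.360, ω₃=4.606
apply F[33]=+20.000 → step 34: x=-1.157, v=1.434, θ₁=2.485, ω₁=8.750, θ₂=0.882, ω₂=5.587, θ₃=1.451, ω₃=4.490
apply F[34]=+20.000 → step 35: x=-1.123, v=1.961, θ₁=2.664, ω₁=9.093, θ₂=1.015, ω₂=7.858, θ₃=1.539, ω₃=4.311
apply F[35]=+20.000 → step 36: x=-1.079, v=2.453, θ₁=2.846, ω₁=9.048, θ₂=1.198, ω₂=10.435, θ₃=1.623, ω₃=4.032
apply F[36]=+20.000 → step 37: x=-1.026, v=2.882, θ₁=3.021, ω₁=8.293, θ₂=1.433, ω₂=13.054, θ₃=1.700, ω₃=3.671
apply F[37]=+20.000 → step 38: x=-0.964, v=3.248, θ₁=3.172, ω₁=6.596, θ₂=1.719, ω₂=15.467, θ₃=1.770, ω₃=3.408
apply F[38]=+20.000 → step 39: x=-0.896, v=3.564, θ₁=3.278, ω₁=3.865, θ₂=2.051, ω₂=17.831, θ₃=1.839, ω₃=3.615
apply F[39]=-20.000 → step 40: x=-0.829, v=3.109, θ₁=3.308, ω₁=-1.123, θ₂=2.435, ω₂=20.931, θ₃=1.922, ω₃=4.985
Max |angle| over trajectory = 3.308 rad = 189.6°.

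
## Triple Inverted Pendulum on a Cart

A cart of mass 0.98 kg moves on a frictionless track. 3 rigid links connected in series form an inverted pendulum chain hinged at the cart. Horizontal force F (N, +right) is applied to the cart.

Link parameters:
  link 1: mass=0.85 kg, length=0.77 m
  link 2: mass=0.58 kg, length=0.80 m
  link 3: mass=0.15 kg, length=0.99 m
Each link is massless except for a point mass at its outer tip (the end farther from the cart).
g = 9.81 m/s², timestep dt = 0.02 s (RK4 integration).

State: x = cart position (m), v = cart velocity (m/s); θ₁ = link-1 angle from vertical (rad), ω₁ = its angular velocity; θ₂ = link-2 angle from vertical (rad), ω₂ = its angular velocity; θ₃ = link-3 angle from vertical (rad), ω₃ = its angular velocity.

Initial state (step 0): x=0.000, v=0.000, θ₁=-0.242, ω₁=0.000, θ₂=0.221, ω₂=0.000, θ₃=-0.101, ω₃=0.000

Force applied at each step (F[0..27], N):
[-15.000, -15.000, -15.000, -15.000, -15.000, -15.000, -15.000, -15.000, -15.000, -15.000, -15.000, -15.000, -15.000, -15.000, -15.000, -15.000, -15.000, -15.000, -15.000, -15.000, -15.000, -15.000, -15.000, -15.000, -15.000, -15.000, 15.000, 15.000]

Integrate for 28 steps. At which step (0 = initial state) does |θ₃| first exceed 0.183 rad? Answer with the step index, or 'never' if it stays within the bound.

apply F[0]=-15.000 → step 1: x=-0.002, v=-0.226, θ₁=-0.241, ω₁=0.133, θ₂=0.223, ω₂=0.233, θ₃=-0.102, ω₃=-0.074
apply F[1]=-15.000 → step 2: x=-0.009, v=-0.454, θ₁=-0.237, ω₁=0.271, θ₂=0.230, ω₂=0.465, θ₃=-0.104, ω₃=-0.148
apply F[2]=-15.000 → step 3: x=-0.020, v=-0.685, θ₁=-0.230, ω₁=0.415, θ₂=0.242, ω₂=0.695, θ₃=-0.108, ω₃=-0.222
apply F[3]=-15.000 → step 4: x=-0.036, v=-0.920, θ₁=-0.220, ω₁=0.570, θ₂=0.258, ω₂=0.923, θ₃=-0.113, ω₃=-0.297
apply F[4]=-15.000 → step 5: x=-0.057, v=-1.160, θ₁=-0.207, ω₁=0.740, θ₂=0.279, ω₂=1.146, θ₃=-0.120, ω₃=-0.372
apply F[5]=-15.000 → step 6: x=-0.083, v=-1.408, θ₁=-0.190, ω₁=0.930, θ₂=0.304, ω₂=1.363, θ₃=-0.128, ω₃=-0.445
apply F[6]=-15.000 → step 7: x=-0.114, v=-1.665, θ₁=-0.170, ω₁=1.143, θ₂=0.333, ω₂=1.570, θ₃=-0.137, ω₃=-0.516
apply F[7]=-15.000 → step 8: x=-0.150, v=-1.931, θ₁=-0.144, ω₁=1.385, θ₂=0.367, ω₂=1.762, θ₃=-0.148, ω₃=-0.582
apply F[8]=-15.000 → step 9: x=-0.191, v=-2.208, θ₁=-0.114, ω₁=1.660, θ₂=0.404, ω₂=1.934, θ₃=-0.161, ω₃=-0.640
apply F[9]=-15.000 → step 10: x=-0.238, v=-2.495, θ₁=-0.078, ω₁=1.972, θ₂=0.444, ω₂=2.079, θ₃=-0.174, ω₃=-0.686
apply F[10]=-15.000 → step 11: x=-0.291, v=-2.793, θ₁=-0.035, ω₁=2.322, θ₂=0.487, ω₂=2.189, θ₃=-0.188, ω₃=-0.714
apply F[11]=-15.000 → step 12: x=-0.350, v=-3.098, θ₁=0.015, ω₁=2.713, θ₂=0.531, ω₂=2.254, θ₃=-0.202, ω₃=-0.719
apply F[12]=-15.000 → step 13: x=-0.415, v=-3.405, θ₁=0.074, ω₁=3.138, θ₂=0.576, ω₂=2.265, θ₃=-0.216, ω₃=-0.692
apply F[13]=-15.000 → step 14: x=-0.486, v=-3.704, θ₁=0.141, ω₁=3.588, θ₂=0.621, ω₂=2.215, θ₃=-0.230, ω₃=-0.628
apply F[14]=-15.000 → step 15: x=-0.563, v=-3.984, θ₁=0.218, ω₁=4.047, θ₂=0.664, ω₂=2.102, θ₃=-0.241, ω₃=-0.518
apply F[15]=-15.000 → step 16: x=-0.645, v=-4.228, θ₁=0.303, ω₁=4.491, θ₂=0.705, ω₂=1.935, θ₃=-0.250, ω₃=-0.358
apply F[16]=-15.000 → step 17: x=-0.732, v=-4.420, θ₁=0.397, ω₁=4.894, θ₂=0.742, ω₂=1.731, θ₃=-0.255, ω₃=-0.146
apply F[17]=-15.000 → step 18: x=-0.821, v=-4.549, θ₁=0.498, ω₁=5.238, θ₂=0.774, ω₂=1.516, θ₃=-0.256, ω₃=0.113
apply F[18]=-15.000 → step 19: x=-0.913, v=-4.612, θ₁=0.606, ω₁=5.511, θ₂=0.802, ω₂=1.321, θ₃=-0.250, ω₃=0.409
apply F[19]=-15.000 → step 20: x=-1.005, v=-4.611, θ₁=0.718, ω₁=5.716, θ₂=0.827, ω₂=1.170, θ₃=-0.239, ω₃=0.730
apply F[20]=-15.000 → step 21: x=-1.097, v=-4.556, θ₁=0.834, ω₁=5.865, θ₂=0.850, ω₂=1.080, θ₃=-0.221, ω₃=1.063
apply F[21]=-15.000 → step 22: x=-1.187, v=-4.458, θ₁=0.953, ω₁=5.973, θ₂=0.871, ω₂=1.056, θ₃=-0.197, ω₃=1.398
apply F[22]=-15.000 → step 23: x=-1.275, v=-4.326, θ₁=1.073, ω₁=6.055, θ₂=0.892, ω₂=1.102, θ₃=-0.165, ω₃=1.729
apply F[23]=-15.000 → step 24: x=-1.360, v=-4.168, θ₁=1.195, ω₁=6.124, θ₂=0.915, ω₂=1.213, θ₃=-0.127, ω₃=2.054
apply F[24]=-15.000 → step 25: x=-1.442, v=-3.989, θ₁=1.318, ω₁=6.191, θ₂=0.941, ω₂=1.388, θ₃=-0.083, ω₃=2.370
apply F[25]=-15.000 → step 26: x=-1.520, v=-3.792, θ₁=1.442, ω₁=6.260, θ₂=0.971, ω₂=1.622, θ₃=-0.033, ω₃=2.681
apply F[26]=+15.000 → step 27: x=-1.591, v=-3.306, θ₁=1.569, ω₁=6.408, θ₂=1.004, ω₂=1.702, θ₃=0.022, ω₃=2.807
apply F[27]=+15.000 → step 28: x=-1.652, v=-2.791, θ₁=1.699, ω₁=6.621, θ₂=1.040, ω₂=1.822, θ₃=0.080, ω₃=2.944
|θ₃| = 0.188 > 0.183 first at step 11.

Answer: 11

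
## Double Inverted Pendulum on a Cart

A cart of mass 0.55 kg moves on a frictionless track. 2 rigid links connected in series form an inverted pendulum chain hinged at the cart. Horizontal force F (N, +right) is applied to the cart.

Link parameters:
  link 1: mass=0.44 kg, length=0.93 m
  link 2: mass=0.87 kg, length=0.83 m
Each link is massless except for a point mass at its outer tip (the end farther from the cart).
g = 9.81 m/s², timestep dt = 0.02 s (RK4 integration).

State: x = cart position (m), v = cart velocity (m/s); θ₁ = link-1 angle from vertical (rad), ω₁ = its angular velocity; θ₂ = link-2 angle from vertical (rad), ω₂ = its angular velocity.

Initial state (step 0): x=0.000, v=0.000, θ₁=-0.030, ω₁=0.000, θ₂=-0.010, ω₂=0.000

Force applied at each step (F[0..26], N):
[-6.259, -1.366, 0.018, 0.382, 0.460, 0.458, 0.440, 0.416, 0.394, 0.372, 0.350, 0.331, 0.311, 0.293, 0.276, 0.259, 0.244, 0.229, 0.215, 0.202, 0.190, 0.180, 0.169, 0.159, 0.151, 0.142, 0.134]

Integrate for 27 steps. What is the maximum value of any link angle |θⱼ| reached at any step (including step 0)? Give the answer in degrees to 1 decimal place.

apply F[0]=-6.259 → step 1: x=-0.002, v=-0.214, θ₁=-0.028, ω₁=0.215, θ₂=-0.010, ω₂=0.014
apply F[1]=-1.366 → step 2: x=-0.007, v=-0.251, θ₁=-0.023, ω₁=0.244, θ₂=-0.009, ω₂=0.025
apply F[2]=+0.018 → step 3: x=-0.012, v=-0.241, θ₁=-0.019, ω₁=0.223, θ₂=-0.009, ω₂=0.033
apply F[3]=+0.382 → step 4: x=-0.016, v=-0.219, θ₁=-0.014, ω₁=0.193, θ₂=-0.008, ω₂=0.039
apply F[4]=+0.460 → step 5: x=-0.020, v=-0.197, θ₁=-0.011, ω₁=0.164, θ₂=-0.007, ω₂=0.042
apply F[5]=+0.458 → step 6: x=-0.024, v=-0.176, θ₁=-0.008, ω₁=0.139, θ₂=-0.006, ω₂=0.044
apply F[6]=+0.440 → step 7: x=-0.027, v=-0.157, θ₁=-0.005, ω₁=0.116, θ₂=-0.006, ω₂=0.045
apply F[7]=+0.416 → step 8: x=-0.030, v=-0.140, θ₁=-0.003, ω₁=0.098, θ₂=-0.005, ω₂=0.044
apply F[8]=+0.394 → step 9: x=-0.033, v=-0.124, θ₁=-0.001, ω₁=0.081, θ₂=-0.004, ω₂=0.043
apply F[9]=+0.372 → step 10: x=-0.035, v=-0.110, θ₁=0.000, ω₁=0.067, θ₂=-0.003, ω₂=0.041
apply F[10]=+0.350 → step 11: x=-0.038, v=-0.098, θ₁=0.001, ω₁=0.056, θ₂=-0.002, ω₂=0.038
apply F[11]=+0.331 → step 12: x=-0.039, v=-0.087, θ₁=0.002, ω₁=0.046, θ₂=-0.001, ω₂=0.036
apply F[12]=+0.311 → step 13: x=-0.041, v=-0.077, θ₁=0.003, ω₁=0.037, θ₂=-0.001, ω₂=0.033
apply F[13]=+0.293 → step 14: x=-0.042, v=-0.068, θ₁=0.004, ω₁=0.030, θ₂=-0.000, ω₂=0.030
apply F[14]=+0.276 → step 15: x=-0.044, v=-0.060, θ₁=0.004, ω₁=0.023, θ₂=0.000, ω₂=0.027
apply F[15]=+0.259 → step 16: x=-0.045, v=-0.052, θ₁=0.005, ω₁=0.018, θ₂=0.001, ω₂=0.025
apply F[16]=+0.244 → step 17: x=-0.046, v=-0.046, θ₁=0.005, ω₁=0.014, θ₂=0.001, ω₂=0.022
apply F[17]=+0.229 → step 18: x=-0.047, v=-0.040, θ₁=0.005, ω₁=0.010, θ₂=0.002, ω₂=0.020
apply F[18]=+0.215 → step 19: x=-0.047, v=-0.035, θ₁=0.005, ω₁=0.007, θ₂=0.002, ω₂=0.017
apply F[19]=+0.202 → step 20: x=-0.048, v=-0.030, θ₁=0.006, ω₁=0.004, θ₂=0.003, ω₂=0.015
apply F[20]=+0.190 → step 21: x=-0.049, v=-0.025, θ₁=0.006, ω₁=0.002, θ₂=0.003, ω₂=0.013
apply F[21]=+0.180 → step 22: x=-0.049, v=-0.022, θ₁=0.006, ω₁=0.000, θ₂=0.003, ω₂=0.011
apply F[22]=+0.169 → step 23: x=-0.049, v=-0.018, θ₁=0.006, ω₁=-0.001, θ₂=0.003, ω₂=0.009
apply F[23]=+0.159 → step 24: x=-0.050, v=-0.015, θ₁=0.006, ω₁=-0.003, θ₂=0.003, ω₂=0.008
apply F[24]=+0.151 → step 25: x=-0.050, v=-0.012, θ₁=0.006, ω₁=-0.004, θ₂=0.004, ω₂=0.006
apply F[25]=+0.142 → step 26: x=-0.050, v=-0.009, θ₁=0.005, ω₁=-0.004, θ₂=0.004, ω₂=0.005
apply F[26]=+0.134 → step 27: x=-0.050, v=-0.007, θ₁=0.005, ω₁=-0.005, θ₂=0.004, ω₂=0.004
Max |angle| over trajectory = 0.030 rad = 1.7°.

Answer: 1.7°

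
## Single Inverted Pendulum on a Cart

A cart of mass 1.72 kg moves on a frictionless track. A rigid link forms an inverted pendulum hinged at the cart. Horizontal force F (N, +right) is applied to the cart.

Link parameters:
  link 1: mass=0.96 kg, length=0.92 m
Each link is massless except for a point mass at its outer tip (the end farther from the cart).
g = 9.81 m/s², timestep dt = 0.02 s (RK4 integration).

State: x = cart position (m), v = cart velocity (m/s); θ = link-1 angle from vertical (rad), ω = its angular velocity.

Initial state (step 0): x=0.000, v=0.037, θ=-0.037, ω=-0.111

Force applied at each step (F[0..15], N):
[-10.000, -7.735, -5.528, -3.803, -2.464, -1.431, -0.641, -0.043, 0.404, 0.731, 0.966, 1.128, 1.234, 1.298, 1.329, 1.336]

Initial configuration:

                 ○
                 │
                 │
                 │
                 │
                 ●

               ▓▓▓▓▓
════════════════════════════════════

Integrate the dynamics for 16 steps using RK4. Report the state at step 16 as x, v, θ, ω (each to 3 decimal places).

apply F[0]=-10.000 → step 1: x=-0.000, v=-0.075, θ=-0.038, ω=0.003
apply F[1]=-7.735 → step 2: x=-0.003, v=-0.161, θ=-0.037, ω=0.088
apply F[2]=-5.528 → step 3: x=-0.007, v=-0.221, θ=-0.035, ω=0.146
apply F[3]=-3.803 → step 4: x=-0.011, v=-0.262, θ=-0.032, ω=0.183
apply F[4]=-2.464 → step 5: x=-0.017, v=-0.287, θ=-0.028, ω=0.204
apply F[5]=-1.431 → step 6: x=-0.023, v=-0.301, θ=-0.024, ω=0.213
apply F[6]=-0.641 → step 7: x=-0.029, v=-0.306, θ=-0.019, ω=0.214
apply F[7]=-0.043 → step 8: x=-0.035, v=-0.305, θ=-0.015, ω=0.209
apply F[8]=+0.404 → step 9: x=-0.041, v=-0.299, θ=-0.011, ω=0.200
apply F[9]=+0.731 → step 10: x=-0.047, v=-0.289, θ=-0.007, ω=0.188
apply F[10]=+0.966 → step 11: x=-0.052, v=-0.277, θ=-0.003, ω=0.174
apply F[11]=+1.128 → step 12: x=-0.058, v=-0.264, θ=-0.000, ω=0.159
apply F[12]=+1.234 → step 13: x=-0.063, v=-0.250, θ=0.003, ω=0.144
apply F[13]=+1.298 → step 14: x=-0.068, v=-0.235, θ=0.006, ω=0.129
apply F[14]=+1.329 → step 15: x=-0.072, v=-0.220, θ=0.008, ω=0.114
apply F[15]=+1.336 → step 16: x=-0.077, v=-0.206, θ=0.010, ω=0.100

Answer: x=-0.077, v=-0.206, θ=0.010, ω=0.100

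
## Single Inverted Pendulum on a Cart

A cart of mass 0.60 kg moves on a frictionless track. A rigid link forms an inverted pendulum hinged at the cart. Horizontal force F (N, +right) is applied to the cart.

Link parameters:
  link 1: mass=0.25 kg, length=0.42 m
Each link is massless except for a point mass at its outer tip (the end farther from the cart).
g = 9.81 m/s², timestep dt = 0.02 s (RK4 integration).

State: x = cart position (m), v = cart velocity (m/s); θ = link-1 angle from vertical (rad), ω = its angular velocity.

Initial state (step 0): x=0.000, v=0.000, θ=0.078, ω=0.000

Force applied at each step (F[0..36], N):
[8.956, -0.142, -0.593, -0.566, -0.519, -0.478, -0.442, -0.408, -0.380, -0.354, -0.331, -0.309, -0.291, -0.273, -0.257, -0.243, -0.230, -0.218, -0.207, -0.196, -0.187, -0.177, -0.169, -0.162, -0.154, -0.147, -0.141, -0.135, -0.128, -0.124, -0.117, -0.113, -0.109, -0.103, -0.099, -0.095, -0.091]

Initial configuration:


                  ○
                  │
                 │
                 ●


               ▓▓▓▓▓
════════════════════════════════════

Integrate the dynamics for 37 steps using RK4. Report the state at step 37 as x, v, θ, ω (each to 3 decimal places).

Answer: x=0.070, v=0.004, θ=-0.011, ω=0.017

Derivation:
apply F[0]=+8.956 → step 1: x=0.003, v=0.292, θ=0.071, ω=-0.657
apply F[1]=-0.142 → step 2: x=0.009, v=0.282, θ=0.059, ω=-0.603
apply F[2]=-0.593 → step 3: x=0.014, v=0.258, θ=0.048, ω=-0.521
apply F[3]=-0.566 → step 4: x=0.019, v=0.235, θ=0.038, ω=-0.448
apply F[4]=-0.519 → step 5: x=0.023, v=0.215, θ=0.030, ω=-0.385
apply F[5]=-0.478 → step 6: x=0.028, v=0.197, θ=0.022, ω=-0.330
apply F[6]=-0.442 → step 7: x=0.031, v=0.181, θ=0.016, ω=-0.282
apply F[7]=-0.408 → step 8: x=0.035, v=0.166, θ=0.011, ω=-0.241
apply F[8]=-0.380 → step 9: x=0.038, v=0.153, θ=0.007, ω=-0.205
apply F[9]=-0.354 → step 10: x=0.041, v=0.141, θ=0.003, ω=-0.173
apply F[10]=-0.331 → step 11: x=0.044, v=0.130, θ=-0.000, ω=-0.146
apply F[11]=-0.309 → step 12: x=0.046, v=0.120, θ=-0.003, ω=-0.123
apply F[12]=-0.291 → step 13: x=0.048, v=0.110, θ=-0.005, ω=-0.103
apply F[13]=-0.273 → step 14: x=0.051, v=0.102, θ=-0.007, ω=-0.085
apply F[14]=-0.257 → step 15: x=0.053, v=0.094, θ=-0.009, ω=-0.070
apply F[15]=-0.243 → step 16: x=0.054, v=0.086, θ=-0.010, ω=-0.057
apply F[16]=-0.230 → step 17: x=0.056, v=0.079, θ=-0.011, ω=-0.045
apply F[17]=-0.218 → step 18: x=0.058, v=0.073, θ=-0.012, ω=-0.036
apply F[18]=-0.207 → step 19: x=0.059, v=0.067, θ=-0.012, ω=-0.027
apply F[19]=-0.196 → step 20: x=0.060, v=0.062, θ=-0.013, ω=-0.020
apply F[20]=-0.187 → step 21: x=0.061, v=0.057, θ=-0.013, ω=-0.014
apply F[21]=-0.177 → step 22: x=0.063, v=0.052, θ=-0.013, ω=-0.009
apply F[22]=-0.169 → step 23: x=0.063, v=0.047, θ=-0.014, ω=-0.004
apply F[23]=-0.162 → step 24: x=0.064, v=0.043, θ=-0.014, ω=-0.000
apply F[24]=-0.154 → step 25: x=0.065, v=0.039, θ=-0.014, ω=0.003
apply F[25]=-0.147 → step 26: x=0.066, v=0.035, θ=-0.013, ω=0.006
apply F[26]=-0.141 → step 27: x=0.067, v=0.032, θ=-0.013, ω=0.008
apply F[27]=-0.135 → step 28: x=0.067, v=0.028, θ=-0.013, ω=0.010
apply F[28]=-0.128 → step 29: x=0.068, v=0.025, θ=-0.013, ω=0.012
apply F[29]=-0.124 → step 30: x=0.068, v=0.022, θ=-0.013, ω=0.013
apply F[30]=-0.117 → step 31: x=0.069, v=0.019, θ=-0.012, ω=0.014
apply F[31]=-0.113 → step 32: x=0.069, v=0.016, θ=-0.012, ω=0.015
apply F[32]=-0.109 → step 33: x=0.069, v=0.014, θ=-0.012, ω=0.016
apply F[33]=-0.103 → step 34: x=0.070, v=0.011, θ=-0.012, ω=0.016
apply F[34]=-0.099 → step 35: x=0.070, v=0.009, θ=-0.011, ω=0.016
apply F[35]=-0.095 → step 36: x=0.070, v=0.006, θ=-0.011, ω=0.017
apply F[36]=-0.091 → step 37: x=0.070, v=0.004, θ=-0.011, ω=0.017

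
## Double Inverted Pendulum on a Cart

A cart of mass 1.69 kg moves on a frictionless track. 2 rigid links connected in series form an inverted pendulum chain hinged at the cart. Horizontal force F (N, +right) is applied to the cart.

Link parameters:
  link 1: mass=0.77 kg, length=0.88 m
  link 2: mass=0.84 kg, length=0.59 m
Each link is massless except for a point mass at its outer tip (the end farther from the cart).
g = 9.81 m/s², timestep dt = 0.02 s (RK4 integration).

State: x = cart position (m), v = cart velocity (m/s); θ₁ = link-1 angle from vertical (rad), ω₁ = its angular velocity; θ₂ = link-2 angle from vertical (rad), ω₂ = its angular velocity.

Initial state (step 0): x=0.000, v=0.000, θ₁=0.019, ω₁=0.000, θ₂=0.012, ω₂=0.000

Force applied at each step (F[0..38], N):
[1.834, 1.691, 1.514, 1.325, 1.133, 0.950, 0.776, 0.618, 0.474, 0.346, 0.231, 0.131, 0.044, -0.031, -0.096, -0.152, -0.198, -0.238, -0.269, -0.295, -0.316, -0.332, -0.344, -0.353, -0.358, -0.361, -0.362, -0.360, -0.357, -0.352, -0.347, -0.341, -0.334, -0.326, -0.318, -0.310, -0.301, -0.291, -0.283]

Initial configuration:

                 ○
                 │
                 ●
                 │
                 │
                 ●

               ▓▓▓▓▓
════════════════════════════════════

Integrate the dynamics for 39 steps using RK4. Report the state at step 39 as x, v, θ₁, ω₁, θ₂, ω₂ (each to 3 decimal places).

apply F[0]=+1.834 → step 1: x=0.000, v=0.018, θ₁=0.019, ω₁=-0.015, θ₂=0.012, ω₂=-0.005
apply F[1]=+1.691 → step 2: x=0.001, v=0.035, θ₁=0.018, ω₁=-0.028, θ₂=0.012, ω₂=-0.010
apply F[2]=+1.514 → step 3: x=0.002, v=0.049, θ₁=0.018, ω₁=-0.039, θ₂=0.012, ω₂=-0.014
apply F[3]=+1.325 → step 4: x=0.003, v=0.062, θ₁=0.017, ω₁=-0.047, θ₂=0.011, ω₂=-0.018
apply F[4]=+1.133 → step 5: x=0.004, v=0.072, θ₁=0.016, ω₁=-0.054, θ₂=0.011, ω₂=-0.022
apply F[5]=+0.950 → step 6: x=0.006, v=0.080, θ₁=0.015, ω₁=-0.059, θ₂=0.010, ω₂=-0.025
apply F[6]=+0.776 → step 7: x=0.007, v=0.087, θ₁=0.014, ω₁=-0.062, θ₂=0.010, ω₂=-0.028
apply F[7]=+0.618 → step 8: x=0.009, v=0.092, θ₁=0.012, ω₁=-0.064, θ₂=0.009, ω₂=-0.030
apply F[8]=+0.474 → step 9: x=0.011, v=0.095, θ₁=0.011, ω₁=-0.065, θ₂=0.009, ω₂=-0.032
apply F[9]=+0.346 → step 10: x=0.013, v=0.097, θ₁=0.010, ω₁=-0.065, θ₂=0.008, ω₂=-0.034
apply F[10]=+0.231 → step 11: x=0.015, v=0.098, θ₁=0.008, ω₁=-0.063, θ₂=0.007, ω₂=-0.035
apply F[11]=+0.131 → step 12: x=0.017, v=0.099, θ₁=0.007, ω₁=-0.062, θ₂=0.007, ω₂=-0.035
apply F[12]=+0.044 → step 13: x=0.019, v=0.098, θ₁=0.006, ω₁=-0.059, θ₂=0.006, ω₂=-0.035
apply F[13]=-0.031 → step 14: x=0.021, v=0.096, θ₁=0.005, ω₁=-0.056, θ₂=0.005, ω₂=-0.035
apply F[14]=-0.096 → step 15: x=0.023, v=0.095, θ₁=0.004, ω₁=-0.053, θ₂=0.004, ω₂=-0.035
apply F[15]=-0.152 → step 16: x=0.024, v=0.092, θ₁=0.003, ω₁=-0.050, θ₂=0.004, ω₂=-0.034
apply F[16]=-0.198 → step 17: x=0.026, v=0.089, θ₁=0.002, ω₁=-0.047, θ₂=0.003, ω₂=-0.033
apply F[17]=-0.238 → step 18: x=0.028, v=0.086, θ₁=0.001, ω₁=-0.044, θ₂=0.002, ω₂=-0.032
apply F[18]=-0.269 → step 19: x=0.030, v=0.083, θ₁=-0.000, ω₁=-0.040, θ₂=0.002, ω₂=-0.031
apply F[19]=-0.295 → step 20: x=0.031, v=0.080, θ₁=-0.001, ω₁=-0.037, θ₂=0.001, ω₂=-0.030
apply F[20]=-0.316 → step 21: x=0.033, v=0.076, θ₁=-0.002, ω₁=-0.034, θ₂=0.001, ω₂=-0.028
apply F[21]=-0.332 → step 22: x=0.034, v=0.073, θ₁=-0.002, ω₁=-0.031, θ₂=0.000, ω₂=-0.027
apply F[22]=-0.344 → step 23: x=0.036, v=0.069, θ₁=-0.003, ω₁=-0.028, θ₂=-0.000, ω₂=-0.025
apply F[23]=-0.353 → step 24: x=0.037, v=0.065, θ₁=-0.003, ω₁=-0.025, θ₂=-0.001, ω₂=-0.024
apply F[24]=-0.358 → step 25: x=0.038, v=0.062, θ₁=-0.004, ω₁=-0.022, θ₂=-0.001, ω₂=-0.022
apply F[25]=-0.361 → step 26: x=0.040, v=0.058, θ₁=-0.004, ω₁=-0.019, θ₂=-0.002, ω₂=-0.020
apply F[26]=-0.362 → step 27: x=0.041, v=0.055, θ₁=-0.005, ω₁=-0.017, θ₂=-0.002, ω₂=-0.019
apply F[27]=-0.360 → step 28: x=0.042, v=0.051, θ₁=-0.005, ω₁=-0.015, θ₂=-0.003, ω₂=-0.017
apply F[28]=-0.357 → step 29: x=0.043, v=0.048, θ₁=-0.005, ω₁=-0.013, θ₂=-0.003, ω₂=-0.016
apply F[29]=-0.352 → step 30: x=0.044, v=0.045, θ₁=-0.005, ω₁=-0.011, θ₂=-0.003, ω₂=-0.014
apply F[30]=-0.347 → step 31: x=0.045, v=0.042, θ₁=-0.006, ω₁=-0.009, θ₂=-0.003, ω₂=-0.013
apply F[31]=-0.341 → step 32: x=0.045, v=0.039, θ₁=-0.006, ω₁=-0.007, θ₂=-0.004, ω₂=-0.011
apply F[32]=-0.334 → step 33: x=0.046, v=0.036, θ₁=-0.006, ω₁=-0.006, θ₂=-0.004, ω₂=-0.010
apply F[33]=-0.326 → step 34: x=0.047, v=0.033, θ₁=-0.006, ω₁=-0.004, θ₂=-0.004, ω₂=-0.009
apply F[34]=-0.318 → step 35: x=0.047, v=0.030, θ₁=-0.006, ω₁=-0.003, θ₂=-0.004, ω₂=-0.008
apply F[35]=-0.310 → step 36: x=0.048, v=0.028, θ₁=-0.006, ω₁=-0.002, θ₂=-0.004, ω₂=-0.007
apply F[36]=-0.301 → step 37: x=0.049, v=0.025, θ₁=-0.006, ω₁=-0.001, θ₂=-0.005, ω₂=-0.005
apply F[37]=-0.291 → step 38: x=0.049, v=0.023, θ₁=-0.006, ω₁=0.000, θ₂=-0.005, ω₂=-0.004
apply F[38]=-0.283 → step 39: x=0.049, v=0.021, θ₁=-0.006, ω₁=0.001, θ₂=-0.005, ω₂=-0.004

Answer: x=0.049, v=0.021, θ₁=-0.006, ω₁=0.001, θ₂=-0.005, ω₂=-0.004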